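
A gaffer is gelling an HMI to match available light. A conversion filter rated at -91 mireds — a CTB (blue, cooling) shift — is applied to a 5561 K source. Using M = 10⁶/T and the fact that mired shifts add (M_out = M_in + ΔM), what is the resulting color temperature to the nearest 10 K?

11260 K

M_in = 10⁶/5561 = 179.82 mireds.
M_out = 179.82 + (-91) = 88.82 mireds.
T_out = 10⁶/88.82 = 11258.2 K → 11260 K.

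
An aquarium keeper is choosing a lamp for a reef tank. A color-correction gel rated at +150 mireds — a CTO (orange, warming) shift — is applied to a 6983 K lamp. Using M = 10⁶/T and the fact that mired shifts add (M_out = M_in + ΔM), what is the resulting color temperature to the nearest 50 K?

M_in = 10⁶/6983 = 143.20 mireds.
M_out = 143.20 + (+150) = 293.20 mireds.
T_out = 10⁶/293.20 = 3410.6 K → 3400 K.

3400 K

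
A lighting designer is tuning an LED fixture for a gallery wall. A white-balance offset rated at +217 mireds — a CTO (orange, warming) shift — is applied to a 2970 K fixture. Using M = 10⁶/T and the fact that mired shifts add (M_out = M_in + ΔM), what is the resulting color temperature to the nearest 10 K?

1810 K

M_in = 10⁶/2970 = 336.70 mireds.
M_out = 336.70 + (+217) = 553.70 mireds.
T_out = 10⁶/553.70 = 1806.0 K → 1810 K.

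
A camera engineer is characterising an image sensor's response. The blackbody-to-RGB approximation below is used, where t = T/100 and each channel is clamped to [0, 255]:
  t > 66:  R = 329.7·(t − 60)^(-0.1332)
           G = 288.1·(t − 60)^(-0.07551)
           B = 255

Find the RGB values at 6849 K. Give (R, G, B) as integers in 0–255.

(248, 245, 255)

t = 6849/100 = 68.49; the t > 66 branch applies.
R = 329.7·(68.49 − 60)^(-0.1332) = 329.7·8.49^(-0.1332) = 329.7·0.75209 = 247.964.
G = 288.1·(68.49 − 60)^(-0.07551) = 288.1·8.49^(-0.07551) = 288.1·0.85086 = 245.133.
B = 255 by definition for t > 66.
Rounded: (248, 245, 255).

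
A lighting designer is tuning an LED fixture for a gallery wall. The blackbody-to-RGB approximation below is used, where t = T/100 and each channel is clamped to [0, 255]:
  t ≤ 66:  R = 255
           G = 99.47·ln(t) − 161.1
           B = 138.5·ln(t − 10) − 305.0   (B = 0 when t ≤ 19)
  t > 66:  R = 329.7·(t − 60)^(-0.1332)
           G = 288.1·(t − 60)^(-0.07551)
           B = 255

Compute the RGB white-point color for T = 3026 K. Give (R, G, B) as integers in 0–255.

(255, 178, 112)

t = 3026/100 = 30.26; the t ≤ 66 branch applies.
R = 255 by definition for t ≤ 66.
G = 99.47·ln 30.26 − 161.1 = 99.47·3.4098 − 161.1 = 178.075.
B = 138.5·ln(30.26 − 10) − 305.0 = 138.5·ln 20.26 − 305.0 = 138.5·3.0086 − 305.0 = 111.698.
Rounded: (255, 178, 112).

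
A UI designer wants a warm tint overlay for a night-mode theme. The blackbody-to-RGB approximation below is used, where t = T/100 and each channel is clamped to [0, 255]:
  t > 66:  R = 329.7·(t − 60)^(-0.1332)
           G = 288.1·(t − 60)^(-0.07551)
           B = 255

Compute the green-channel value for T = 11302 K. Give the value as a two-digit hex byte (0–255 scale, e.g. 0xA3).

0xD5

t = 11302/100 = 113.02; the t > 66 branch applies.
G = 288.1·(113.02 − 60)^(-0.07551) = 288.1·53.02^(-0.07551) = 288.1·0.74095 = 213.467.
Rounded: 213; in hex, 0xD5.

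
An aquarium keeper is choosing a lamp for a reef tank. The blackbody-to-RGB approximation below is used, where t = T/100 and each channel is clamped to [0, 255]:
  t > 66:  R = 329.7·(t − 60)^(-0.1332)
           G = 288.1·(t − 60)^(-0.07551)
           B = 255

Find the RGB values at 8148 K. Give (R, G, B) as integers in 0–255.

(219, 229, 255)

t = 8148/100 = 81.48; the t > 66 branch applies.
R = 329.7·(81.48 − 60)^(-0.1332) = 329.7·21.48^(-0.1332) = 329.7·0.66462 = 219.125.
G = 288.1·(81.48 − 60)^(-0.07551) = 288.1·21.48^(-0.07551) = 288.1·0.79326 = 228.540.
B = 255 by definition for t > 66.
Rounded: (219, 229, 255).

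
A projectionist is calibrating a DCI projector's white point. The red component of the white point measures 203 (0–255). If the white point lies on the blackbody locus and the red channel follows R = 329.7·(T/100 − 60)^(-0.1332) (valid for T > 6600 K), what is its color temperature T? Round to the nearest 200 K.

(t − 60)^(-0.1332) = 203/329.7 = 0.61571.
t − 60 = 0.61571^(1/-0.1332) = 0.61571^(-7.508) = 38.129, so t = 98.129.
T = 100·t = 9813 K → 9800 K to the nearest 200 K.

9800 K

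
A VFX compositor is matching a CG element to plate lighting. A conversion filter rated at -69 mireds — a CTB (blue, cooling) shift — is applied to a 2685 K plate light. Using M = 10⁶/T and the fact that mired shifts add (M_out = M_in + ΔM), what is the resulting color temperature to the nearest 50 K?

M_in = 10⁶/2685 = 372.44 mireds.
M_out = 372.44 + (-69) = 303.44 mireds.
T_out = 10⁶/303.44 = 3295.6 K → 3300 K.

3300 K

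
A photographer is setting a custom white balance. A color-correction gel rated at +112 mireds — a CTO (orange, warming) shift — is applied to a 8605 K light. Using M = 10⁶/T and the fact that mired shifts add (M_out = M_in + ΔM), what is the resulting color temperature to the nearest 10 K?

M_in = 10⁶/8605 = 116.21 mireds.
M_out = 116.21 + (+112) = 228.21 mireds.
T_out = 10⁶/228.21 = 4381.9 K → 4380 K.

4380 K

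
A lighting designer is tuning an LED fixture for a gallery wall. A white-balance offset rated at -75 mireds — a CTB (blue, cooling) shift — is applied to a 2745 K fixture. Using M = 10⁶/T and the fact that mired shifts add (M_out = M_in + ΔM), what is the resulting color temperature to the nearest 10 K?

M_in = 10⁶/2745 = 364.30 mireds.
M_out = 364.30 + (-75) = 289.30 mireds.
T_out = 10⁶/289.30 = 3456.6 K → 3460 K.

3460 K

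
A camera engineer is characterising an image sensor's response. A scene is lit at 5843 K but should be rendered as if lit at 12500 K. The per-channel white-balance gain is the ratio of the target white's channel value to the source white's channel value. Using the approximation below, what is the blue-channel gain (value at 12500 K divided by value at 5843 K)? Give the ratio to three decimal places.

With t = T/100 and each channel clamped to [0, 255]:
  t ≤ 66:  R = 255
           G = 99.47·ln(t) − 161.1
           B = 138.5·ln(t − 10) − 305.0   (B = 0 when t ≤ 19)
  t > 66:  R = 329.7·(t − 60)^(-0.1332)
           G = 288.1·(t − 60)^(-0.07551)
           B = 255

1.097

At 5843 K (t = 58.43):
  B = 138.5·ln(58.43 − 10) − 305.0 = 138.5·ln 48.43 − 305.0 = 138.5·3.8801 − 305.0 = 232.397.
At 12500 K (t = 125):
  B = 255 by definition for t > 66.
Gain = 255.000 / 232.397 = 1.0973 → 1.097.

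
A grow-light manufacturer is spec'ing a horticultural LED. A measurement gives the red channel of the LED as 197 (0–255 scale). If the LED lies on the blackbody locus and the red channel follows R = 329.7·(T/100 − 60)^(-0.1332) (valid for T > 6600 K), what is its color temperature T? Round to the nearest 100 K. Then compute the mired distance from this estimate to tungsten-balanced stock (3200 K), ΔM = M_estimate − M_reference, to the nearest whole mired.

-220 mireds

(t − 60)^(-0.1332) = 197/329.7 = 0.59751.
t − 60 = 0.59751^(1/-0.1332) = 0.59751^(-7.508) = 47.761, so t = 107.761.
T = 100·t = 10776 K → 10800 K to the nearest 100 K.
M_estimate = 10⁶/10800 = 92.59; M_reference = 10⁶/3200 = 312.50.
ΔM = 92.59 − 312.50 = -219.91 → -220 mireds.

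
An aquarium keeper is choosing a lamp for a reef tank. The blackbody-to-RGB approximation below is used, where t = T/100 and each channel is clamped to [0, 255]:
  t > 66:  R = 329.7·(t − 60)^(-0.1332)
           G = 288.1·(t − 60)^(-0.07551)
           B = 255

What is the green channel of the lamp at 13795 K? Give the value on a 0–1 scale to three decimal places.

0.813

t = 13795/100 = 137.95; the t > 66 branch applies.
G = 288.1·(137.95 − 60)^(-0.07551) = 288.1·77.95^(-0.07551) = 288.1·0.71970 = 207.344.
On a 0–1 scale: 207.344/255 = 0.8131 → 0.813.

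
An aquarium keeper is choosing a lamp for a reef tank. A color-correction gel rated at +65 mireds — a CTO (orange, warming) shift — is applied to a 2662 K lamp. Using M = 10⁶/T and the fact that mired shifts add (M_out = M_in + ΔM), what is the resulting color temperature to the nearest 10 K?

2270 K

M_in = 10⁶/2662 = 375.66 mireds.
M_out = 375.66 + (+65) = 440.66 mireds.
T_out = 10⁶/440.66 = 2269.3 K → 2270 K.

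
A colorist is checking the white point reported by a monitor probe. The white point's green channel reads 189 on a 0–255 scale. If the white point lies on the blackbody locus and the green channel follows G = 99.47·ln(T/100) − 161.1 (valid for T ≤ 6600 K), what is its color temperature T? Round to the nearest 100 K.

ln t = (189 + 161.1) / 99.47 = 3.5197.
t = e^3.5197 = 33.773.
T = 100·t = 3377 K → 3400 K to the nearest 100 K.

3400 K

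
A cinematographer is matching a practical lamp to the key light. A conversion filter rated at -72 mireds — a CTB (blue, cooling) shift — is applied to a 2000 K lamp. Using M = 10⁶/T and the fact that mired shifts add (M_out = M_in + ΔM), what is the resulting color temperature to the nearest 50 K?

2350 K

M_in = 10⁶/2000 = 500.00 mireds.
M_out = 500.00 + (-72) = 428.00 mireds.
T_out = 10⁶/428.00 = 2336.4 K → 2350 K.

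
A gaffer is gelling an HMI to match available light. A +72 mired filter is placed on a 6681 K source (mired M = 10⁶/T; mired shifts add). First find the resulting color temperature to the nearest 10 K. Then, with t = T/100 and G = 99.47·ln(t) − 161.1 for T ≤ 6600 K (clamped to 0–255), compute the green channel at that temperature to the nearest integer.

218

M_in = 10⁶/6681 = 149.68; M_out = 149.68 + (+72) = 221.68.
T_out = 10⁶/221.68 = 4511.0 K → 4510 K; t = 45.1.
G = 99.47·ln 45.1 − 161.1 = 99.47·3.8089 − 161.1 = 217.770.
Rounded: 218.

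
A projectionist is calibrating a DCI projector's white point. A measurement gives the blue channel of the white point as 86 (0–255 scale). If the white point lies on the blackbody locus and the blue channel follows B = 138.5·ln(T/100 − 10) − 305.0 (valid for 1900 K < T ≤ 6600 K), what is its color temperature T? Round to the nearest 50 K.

2700 K

ln(t − 10) = (86 + 305.0) / 138.5 = 2.8231.
t − 10 = e^2.8231 = 16.829, so t = 26.829.
T = 100·t = 2683 K → 2700 K to the nearest 50 K.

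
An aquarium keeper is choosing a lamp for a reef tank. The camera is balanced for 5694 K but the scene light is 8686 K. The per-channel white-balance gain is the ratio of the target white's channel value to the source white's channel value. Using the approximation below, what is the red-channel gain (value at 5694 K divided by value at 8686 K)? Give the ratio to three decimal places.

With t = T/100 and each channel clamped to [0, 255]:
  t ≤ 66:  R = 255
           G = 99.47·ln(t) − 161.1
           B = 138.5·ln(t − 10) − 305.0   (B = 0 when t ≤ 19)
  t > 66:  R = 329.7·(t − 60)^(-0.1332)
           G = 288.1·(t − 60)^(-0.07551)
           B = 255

At 8686 K (t = 86.86):
  R = 329.7·(86.86 − 60)^(-0.1332) = 329.7·26.86^(-0.1332) = 329.7·0.64512 = 212.697.
At 5694 K (t = 56.94):
  R = 255 by definition for t ≤ 66.
Gain = 255.000 / 212.697 = 1.1989 → 1.199.

1.199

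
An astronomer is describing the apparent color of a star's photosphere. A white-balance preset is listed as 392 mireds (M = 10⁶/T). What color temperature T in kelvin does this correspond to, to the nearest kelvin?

T = 10⁶ / 392 = 2551.02 K → 2551 K.

2551 K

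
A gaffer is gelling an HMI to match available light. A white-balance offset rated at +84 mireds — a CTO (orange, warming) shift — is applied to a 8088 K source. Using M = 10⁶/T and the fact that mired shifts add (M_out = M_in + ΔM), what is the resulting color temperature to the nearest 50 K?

M_in = 10⁶/8088 = 123.64 mireds.
M_out = 123.64 + (+84) = 207.64 mireds.
T_out = 10⁶/207.64 = 4816.0 K → 4800 K.

4800 K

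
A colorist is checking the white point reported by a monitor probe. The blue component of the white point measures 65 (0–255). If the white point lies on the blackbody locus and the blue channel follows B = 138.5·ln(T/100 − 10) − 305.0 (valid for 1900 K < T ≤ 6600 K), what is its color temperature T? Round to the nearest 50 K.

2450 K

ln(t − 10) = (65 + 305.0) / 138.5 = 2.6715.
t − 10 = e^2.6715 = 14.461, so t = 24.461.
T = 100·t = 2446 K → 2450 K to the nearest 50 K.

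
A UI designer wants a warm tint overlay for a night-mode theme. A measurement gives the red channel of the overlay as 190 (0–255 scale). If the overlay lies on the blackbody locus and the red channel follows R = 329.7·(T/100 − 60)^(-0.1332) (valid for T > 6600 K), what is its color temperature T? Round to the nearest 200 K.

12200 K

(t − 60)^(-0.1332) = 190/329.7 = 0.57628.
t − 60 = 0.57628^(1/-0.1332) = 0.57628^(-7.508) = 62.667, so t = 122.667.
T = 100·t = 12267 K → 12200 K to the nearest 200 K.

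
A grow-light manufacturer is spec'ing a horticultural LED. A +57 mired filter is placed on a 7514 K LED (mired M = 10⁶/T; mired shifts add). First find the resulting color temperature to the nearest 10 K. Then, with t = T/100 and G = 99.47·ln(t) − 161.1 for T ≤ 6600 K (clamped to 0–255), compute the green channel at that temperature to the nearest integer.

M_in = 10⁶/7514 = 133.08; M_out = 133.08 + (+57) = 190.08.
T_out = 10⁶/190.08 = 5260.8 K → 5260 K; t = 52.6.
G = 99.47·ln 52.6 − 161.1 = 99.47·3.9627 − 161.1 = 233.071.
Rounded: 233.

233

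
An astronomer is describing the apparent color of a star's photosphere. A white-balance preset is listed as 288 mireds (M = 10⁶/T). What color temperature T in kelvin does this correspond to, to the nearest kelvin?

3472 K

T = 10⁶ / 288 = 3472.22 K → 3472 K.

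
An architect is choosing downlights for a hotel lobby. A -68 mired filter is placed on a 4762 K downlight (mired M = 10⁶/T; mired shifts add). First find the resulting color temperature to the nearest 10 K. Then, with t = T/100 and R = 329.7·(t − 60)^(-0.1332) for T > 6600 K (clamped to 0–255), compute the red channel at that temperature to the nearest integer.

M_in = 10⁶/4762 = 210.00; M_out = 210.00 + (-68) = 142.00.
T_out = 10⁶/142.00 = 7042.5 K → 7040 K; t = 70.4.
R = 329.7·(70.4 − 60)^(-0.1332) = 329.7·10.4^(-0.1332) = 329.7·0.73203 = 241.352.
Rounded: 241.

241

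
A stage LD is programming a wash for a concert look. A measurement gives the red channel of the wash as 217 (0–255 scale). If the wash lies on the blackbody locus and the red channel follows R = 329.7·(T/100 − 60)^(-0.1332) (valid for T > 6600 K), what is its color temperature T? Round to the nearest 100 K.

(t − 60)^(-0.1332) = 217/329.7 = 0.65817.
t − 60 = 0.65817^(1/-0.1332) = 0.65817^(-7.508) = 23.110, so t = 83.110.
T = 100·t = 8311 K → 8300 K to the nearest 100 K.

8300 K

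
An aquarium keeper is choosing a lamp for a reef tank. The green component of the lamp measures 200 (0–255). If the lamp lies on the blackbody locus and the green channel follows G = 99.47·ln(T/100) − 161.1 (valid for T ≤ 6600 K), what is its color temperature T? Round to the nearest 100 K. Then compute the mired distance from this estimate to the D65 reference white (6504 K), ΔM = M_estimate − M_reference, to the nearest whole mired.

+109 mireds

ln t = (200 + 161.1) / 99.47 = 3.6302.
t = e^3.6302 = 37.722.
T = 100·t = 3772 K → 3800 K to the nearest 100 K.
M_estimate = 10⁶/3800 = 263.16; M_reference = 10⁶/6504 = 153.75.
ΔM = 263.16 − 153.75 = 109.41 → +109 mireds.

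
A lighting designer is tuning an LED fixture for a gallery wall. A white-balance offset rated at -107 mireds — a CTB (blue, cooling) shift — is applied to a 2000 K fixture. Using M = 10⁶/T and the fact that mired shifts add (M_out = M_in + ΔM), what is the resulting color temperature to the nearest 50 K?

M_in = 10⁶/2000 = 500.00 mireds.
M_out = 500.00 + (-107) = 393.00 mireds.
T_out = 10⁶/393.00 = 2544.5 K → 2550 K.

2550 K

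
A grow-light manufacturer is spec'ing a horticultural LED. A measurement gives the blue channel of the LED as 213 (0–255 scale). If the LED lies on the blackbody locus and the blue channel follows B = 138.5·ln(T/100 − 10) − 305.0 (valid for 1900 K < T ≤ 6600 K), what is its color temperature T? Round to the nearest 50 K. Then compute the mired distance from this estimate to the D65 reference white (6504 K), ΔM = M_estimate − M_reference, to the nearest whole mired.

+39 mireds

ln(t − 10) = (213 + 305.0) / 138.5 = 3.7401.
t − 10 = e^3.7401 = 42.101, so t = 52.101.
T = 100·t = 5210 K → 5200 K to the nearest 50 K.
M_estimate = 10⁶/5200 = 192.31; M_reference = 10⁶/6504 = 153.75.
ΔM = 192.31 − 153.75 = 38.56 → +39 mireds.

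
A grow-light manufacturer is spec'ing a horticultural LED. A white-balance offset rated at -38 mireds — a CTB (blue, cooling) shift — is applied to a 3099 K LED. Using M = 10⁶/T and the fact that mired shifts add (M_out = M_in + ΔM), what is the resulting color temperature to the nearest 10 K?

M_in = 10⁶/3099 = 322.68 mireds.
M_out = 322.68 + (-38) = 284.68 mireds.
T_out = 10⁶/284.68 = 3512.7 K → 3510 K.

3510 K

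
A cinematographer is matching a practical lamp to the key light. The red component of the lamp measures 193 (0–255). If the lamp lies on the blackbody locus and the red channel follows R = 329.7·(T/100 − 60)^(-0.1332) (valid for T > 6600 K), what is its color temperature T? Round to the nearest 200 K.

11600 K

(t − 60)^(-0.1332) = 193/329.7 = 0.58538.
t − 60 = 0.58538^(1/-0.1332) = 0.58538^(-7.508) = 55.713, so t = 115.713.
T = 100·t = 11571 K → 11600 K to the nearest 200 K.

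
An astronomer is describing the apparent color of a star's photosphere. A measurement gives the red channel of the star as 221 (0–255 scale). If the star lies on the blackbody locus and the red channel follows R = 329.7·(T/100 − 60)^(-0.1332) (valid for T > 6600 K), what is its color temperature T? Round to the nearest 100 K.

8000 K

(t − 60)^(-0.1332) = 221/329.7 = 0.67031.
t − 60 = 0.67031^(1/-0.1332) = 0.67031^(-7.508) = 20.149, so t = 80.149.
T = 100·t = 8015 K → 8000 K to the nearest 100 K.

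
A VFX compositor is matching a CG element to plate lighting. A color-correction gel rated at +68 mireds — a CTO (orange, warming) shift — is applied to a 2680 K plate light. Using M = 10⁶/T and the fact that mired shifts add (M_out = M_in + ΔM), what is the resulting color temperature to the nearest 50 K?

M_in = 10⁶/2680 = 373.13 mireds.
M_out = 373.13 + (+68) = 441.13 mireds.
T_out = 10⁶/441.13 = 2266.9 K → 2250 K.

2250 K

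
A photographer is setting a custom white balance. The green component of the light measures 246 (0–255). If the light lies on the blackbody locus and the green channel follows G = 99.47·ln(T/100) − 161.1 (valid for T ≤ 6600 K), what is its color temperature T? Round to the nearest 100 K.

6000 K

ln t = (246 + 161.1) / 99.47 = 4.0927.
t = e^4.0927 = 59.901.
T = 100·t = 5990 K → 6000 K to the nearest 100 K.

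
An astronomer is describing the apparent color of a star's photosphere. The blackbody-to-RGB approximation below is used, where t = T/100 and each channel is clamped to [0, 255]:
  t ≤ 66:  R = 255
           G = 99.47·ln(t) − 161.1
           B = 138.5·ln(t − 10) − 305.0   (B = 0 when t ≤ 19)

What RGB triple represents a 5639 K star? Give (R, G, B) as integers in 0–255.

t = 5639/100 = 56.39; the t ≤ 66 branch applies.
R = 255 by definition for t ≤ 66.
G = 99.47·ln 56.39 − 161.1 = 99.47·4.0323 − 161.1 = 239.992.
B = 138.5·ln(56.39 − 10) − 305.0 = 138.5·ln 46.39 − 305.0 = 138.5·3.8371 − 305.0 = 226.436.
Rounded: (255, 240, 226).

(255, 240, 226)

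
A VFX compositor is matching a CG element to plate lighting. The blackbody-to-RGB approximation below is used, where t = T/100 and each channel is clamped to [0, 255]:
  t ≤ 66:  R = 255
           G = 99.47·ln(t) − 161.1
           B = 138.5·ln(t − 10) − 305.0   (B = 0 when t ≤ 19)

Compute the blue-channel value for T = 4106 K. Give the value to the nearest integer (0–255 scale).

t = 4106/100 = 41.06; the t ≤ 66 branch applies.
B = 138.5·ln(41.06 − 10) − 305.0 = 138.5·ln 31.06 − 305.0 = 138.5·3.4359 − 305.0 = 170.875.
Rounded: 171.

171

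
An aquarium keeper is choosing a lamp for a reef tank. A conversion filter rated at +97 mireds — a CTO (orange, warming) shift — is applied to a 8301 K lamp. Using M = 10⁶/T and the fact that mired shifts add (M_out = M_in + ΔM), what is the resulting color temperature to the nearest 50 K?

M_in = 10⁶/8301 = 120.47 mireds.
M_out = 120.47 + (+97) = 217.47 mireds.
T_out = 10⁶/217.47 = 4598.4 K → 4600 K.

4600 K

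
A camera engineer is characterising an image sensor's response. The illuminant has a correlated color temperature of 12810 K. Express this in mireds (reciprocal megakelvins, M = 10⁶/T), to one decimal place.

78.1 mireds

M = 10⁶ / 12810 = 78.064 → 78.1 mireds.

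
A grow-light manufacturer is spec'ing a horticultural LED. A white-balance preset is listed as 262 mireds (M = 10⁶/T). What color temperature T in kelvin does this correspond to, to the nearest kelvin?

3817 K

T = 10⁶ / 262 = 3816.79 K → 3817 K.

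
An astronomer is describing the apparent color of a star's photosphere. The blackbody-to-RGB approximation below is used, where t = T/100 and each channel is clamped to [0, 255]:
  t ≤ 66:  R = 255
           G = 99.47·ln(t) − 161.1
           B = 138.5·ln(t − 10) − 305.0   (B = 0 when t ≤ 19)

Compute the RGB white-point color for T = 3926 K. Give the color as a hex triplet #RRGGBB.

t = 3926/100 = 39.26; the t ≤ 66 branch applies.
R = 255 by definition for t ≤ 66.
G = 99.47·ln 39.26 − 161.1 = 99.47·3.6702 − 161.1 = 203.975.
B = 138.5·ln(39.26 − 10) − 305.0 = 138.5·ln 29.26 − 305.0 = 138.5·3.3762 − 305.0 = 162.607.
Rounded: (255, 204, 163).
In hex: #FFCCA3.

#FFCCA3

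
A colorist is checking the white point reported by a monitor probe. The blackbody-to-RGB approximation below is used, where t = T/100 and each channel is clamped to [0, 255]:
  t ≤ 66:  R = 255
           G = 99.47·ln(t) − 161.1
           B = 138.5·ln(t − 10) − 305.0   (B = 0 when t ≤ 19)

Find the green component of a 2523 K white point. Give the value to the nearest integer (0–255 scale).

160

t = 2523/100 = 25.23; the t ≤ 66 branch applies.
G = 99.47·ln 25.23 − 161.1 = 99.47·3.2280 − 161.1 = 159.993.
Rounded: 160.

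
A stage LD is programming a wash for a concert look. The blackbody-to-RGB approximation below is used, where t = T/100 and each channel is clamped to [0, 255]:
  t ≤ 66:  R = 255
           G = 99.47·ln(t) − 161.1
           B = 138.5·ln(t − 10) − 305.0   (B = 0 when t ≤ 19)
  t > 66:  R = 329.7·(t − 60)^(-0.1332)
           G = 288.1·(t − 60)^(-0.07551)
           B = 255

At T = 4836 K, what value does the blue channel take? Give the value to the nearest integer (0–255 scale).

t = 4836/100 = 48.36; the t ≤ 66 branch applies.
B = 138.5·ln(48.36 − 10) − 305.0 = 138.5·ln 38.36 − 305.0 = 138.5·3.6470 − 305.0 = 200.112.
Rounded: 200.

200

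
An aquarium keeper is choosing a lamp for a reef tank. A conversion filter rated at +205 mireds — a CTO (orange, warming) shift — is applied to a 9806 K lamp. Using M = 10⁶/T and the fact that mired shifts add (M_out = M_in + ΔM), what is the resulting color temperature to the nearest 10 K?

M_in = 10⁶/9806 = 101.98 mireds.
M_out = 101.98 + (+205) = 306.98 mireds.
T_out = 10⁶/306.98 = 3257.6 K → 3260 K.

3260 K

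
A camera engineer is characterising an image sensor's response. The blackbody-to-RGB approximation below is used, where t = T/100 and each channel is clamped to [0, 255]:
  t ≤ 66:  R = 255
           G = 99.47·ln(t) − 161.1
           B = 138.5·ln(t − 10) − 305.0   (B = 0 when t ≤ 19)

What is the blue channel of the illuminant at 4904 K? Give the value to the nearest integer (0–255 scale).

t = 4904/100 = 49.04; the t ≤ 66 branch applies.
B = 138.5·ln(49.04 − 10) − 305.0 = 138.5·ln 39.04 − 305.0 = 138.5·3.6646 − 305.0 = 202.545.
Rounded: 203.

203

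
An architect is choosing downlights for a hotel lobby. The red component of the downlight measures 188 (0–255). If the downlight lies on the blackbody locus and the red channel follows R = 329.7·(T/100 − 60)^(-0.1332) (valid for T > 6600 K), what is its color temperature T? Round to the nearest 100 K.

12800 K

(t − 60)^(-0.1332) = 188/329.7 = 0.57022.
t − 60 = 0.57022^(1/-0.1332) = 0.57022^(-7.508) = 67.848, so t = 127.848.
T = 100·t = 12785 K → 12800 K to the nearest 100 K.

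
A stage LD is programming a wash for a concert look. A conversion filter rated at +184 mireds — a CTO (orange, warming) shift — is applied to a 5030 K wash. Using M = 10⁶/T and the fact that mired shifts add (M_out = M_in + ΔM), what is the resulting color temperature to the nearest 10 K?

2610 K

M_in = 10⁶/5030 = 198.81 mireds.
M_out = 198.81 + (+184) = 382.81 mireds.
T_out = 10⁶/382.81 = 2612.3 K → 2610 K.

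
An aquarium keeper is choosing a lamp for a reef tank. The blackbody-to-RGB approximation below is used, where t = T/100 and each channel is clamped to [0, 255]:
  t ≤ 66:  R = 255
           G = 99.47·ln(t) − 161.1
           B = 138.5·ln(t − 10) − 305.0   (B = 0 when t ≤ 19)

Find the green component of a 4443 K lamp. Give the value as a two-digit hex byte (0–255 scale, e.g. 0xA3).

t = 4443/100 = 44.43; the t ≤ 66 branch applies.
G = 99.47·ln 44.43 − 161.1 = 99.47·3.7939 − 161.1 = 216.281.
Rounded: 216; in hex, 0xD8.

0xD8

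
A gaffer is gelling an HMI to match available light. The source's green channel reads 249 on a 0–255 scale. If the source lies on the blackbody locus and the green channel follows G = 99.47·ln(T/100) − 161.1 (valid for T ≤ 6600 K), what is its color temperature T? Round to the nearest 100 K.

ln t = (249 + 161.1) / 99.47 = 4.1229.
t = e^4.1229 = 61.735.
T = 100·t = 6174 K → 6200 K to the nearest 100 K.

6200 K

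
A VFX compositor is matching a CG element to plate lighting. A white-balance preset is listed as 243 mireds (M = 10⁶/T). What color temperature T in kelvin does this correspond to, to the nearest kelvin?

4115 K

T = 10⁶ / 243 = 4115.23 K → 4115 K.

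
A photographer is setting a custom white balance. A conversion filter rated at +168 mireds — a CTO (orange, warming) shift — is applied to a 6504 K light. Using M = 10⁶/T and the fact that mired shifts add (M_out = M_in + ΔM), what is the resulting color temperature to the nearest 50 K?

3100 K

M_in = 10⁶/6504 = 153.75 mireds.
M_out = 153.75 + (+168) = 321.75 mireds.
T_out = 10⁶/321.75 = 3108.0 K → 3100 K.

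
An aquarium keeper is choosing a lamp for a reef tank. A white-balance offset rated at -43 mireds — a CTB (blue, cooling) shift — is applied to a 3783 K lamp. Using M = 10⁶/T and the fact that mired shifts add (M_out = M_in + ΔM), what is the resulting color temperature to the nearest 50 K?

4500 K

M_in = 10⁶/3783 = 264.34 mireds.
M_out = 264.34 + (-43) = 221.34 mireds.
T_out = 10⁶/221.34 = 4517.9 K → 4500 K.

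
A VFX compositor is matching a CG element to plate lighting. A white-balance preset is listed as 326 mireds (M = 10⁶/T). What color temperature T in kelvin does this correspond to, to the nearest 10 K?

3070 K

T = 10⁶ / 326 = 3067.48 K → 3070 K.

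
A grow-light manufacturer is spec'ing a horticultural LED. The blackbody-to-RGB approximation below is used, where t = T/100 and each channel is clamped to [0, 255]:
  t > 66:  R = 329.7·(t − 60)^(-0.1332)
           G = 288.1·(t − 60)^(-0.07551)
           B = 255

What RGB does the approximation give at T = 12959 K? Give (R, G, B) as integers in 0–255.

t = 12959/100 = 129.59; the t > 66 branch applies.
R = 329.7·(129.59 − 60)^(-0.1332) = 329.7·69.59^(-0.1332) = 329.7·0.56829 = 187.366.
G = 288.1·(129.59 − 60)^(-0.07551) = 288.1·69.59^(-0.07551) = 288.1·0.72589 = 209.128.
B = 255 by definition for t > 66.
Rounded: (187, 209, 255).

(187, 209, 255)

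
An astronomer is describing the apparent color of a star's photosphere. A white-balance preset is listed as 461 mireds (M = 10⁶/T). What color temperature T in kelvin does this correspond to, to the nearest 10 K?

T = 10⁶ / 461 = 2169.20 K → 2170 K.

2170 K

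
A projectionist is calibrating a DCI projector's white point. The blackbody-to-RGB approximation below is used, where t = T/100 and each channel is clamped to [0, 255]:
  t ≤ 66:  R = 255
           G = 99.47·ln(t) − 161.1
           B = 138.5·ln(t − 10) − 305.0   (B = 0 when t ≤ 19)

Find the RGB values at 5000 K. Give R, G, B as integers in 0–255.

R=255, G=228, B=206

t = 5000/100 = 50; the t ≤ 66 branch applies.
R = 255 by definition for t ≤ 66.
G = 99.47·ln 50 − 161.1 = 99.47·3.9120 − 161.1 = 228.029.
B = 138.5·ln(50 − 10) − 305.0 = 138.5·ln 40 − 305.0 = 138.5·3.6889 − 305.0 = 205.910.
Rounded: (255, 228, 206).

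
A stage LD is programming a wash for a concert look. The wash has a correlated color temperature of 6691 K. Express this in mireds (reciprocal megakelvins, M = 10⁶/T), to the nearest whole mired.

149 mireds

M = 10⁶ / 6691 = 149.454 → 149 mireds.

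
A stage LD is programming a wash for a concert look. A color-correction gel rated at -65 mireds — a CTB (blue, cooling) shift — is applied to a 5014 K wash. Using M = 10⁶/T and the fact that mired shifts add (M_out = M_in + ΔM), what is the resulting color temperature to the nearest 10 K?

M_in = 10⁶/5014 = 199.44 mireds.
M_out = 199.44 + (-65) = 134.44 mireds.
T_out = 10⁶/134.44 = 7438.2 K → 7440 K.

7440 K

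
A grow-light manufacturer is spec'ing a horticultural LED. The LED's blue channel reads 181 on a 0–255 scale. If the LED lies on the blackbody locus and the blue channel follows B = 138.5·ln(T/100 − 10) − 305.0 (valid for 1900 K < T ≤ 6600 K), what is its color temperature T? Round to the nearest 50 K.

ln(t − 10) = (181 + 305.0) / 138.5 = 3.5090.
t − 10 = e^3.5090 = 33.416, so t = 43.416.
T = 100·t = 4342 K → 4350 K to the nearest 50 K.

4350 K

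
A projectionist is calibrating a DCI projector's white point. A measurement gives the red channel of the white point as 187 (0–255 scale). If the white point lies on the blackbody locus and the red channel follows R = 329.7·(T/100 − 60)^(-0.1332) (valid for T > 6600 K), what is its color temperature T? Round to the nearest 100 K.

13100 K

(t − 60)^(-0.1332) = 187/329.7 = 0.56718.
t − 60 = 0.56718^(1/-0.1332) = 0.56718^(-7.508) = 70.620, so t = 130.620.
T = 100·t = 13062 K → 13100 K to the nearest 100 K.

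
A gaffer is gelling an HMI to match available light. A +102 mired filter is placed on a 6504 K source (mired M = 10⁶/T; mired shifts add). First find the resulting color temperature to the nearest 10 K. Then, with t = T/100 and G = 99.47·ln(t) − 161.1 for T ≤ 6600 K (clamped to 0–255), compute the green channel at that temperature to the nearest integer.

M_in = 10⁶/6504 = 153.75; M_out = 153.75 + (+102) = 255.75.
T_out = 10⁶/255.75 = 3910.0 K → 3910 K; t = 39.1.
G = 99.47·ln 39.1 − 161.1 = 99.47·3.6661 − 161.1 = 203.569.
Rounded: 204.

204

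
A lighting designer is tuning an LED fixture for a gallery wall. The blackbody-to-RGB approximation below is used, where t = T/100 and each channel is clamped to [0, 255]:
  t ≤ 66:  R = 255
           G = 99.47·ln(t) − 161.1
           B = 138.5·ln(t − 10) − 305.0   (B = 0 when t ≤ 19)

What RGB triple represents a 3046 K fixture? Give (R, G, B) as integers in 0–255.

(255, 179, 113)

t = 3046/100 = 30.46; the t ≤ 66 branch applies.
R = 255 by definition for t ≤ 66.
G = 99.47·ln 30.46 − 161.1 = 99.47·3.4164 − 161.1 = 178.731.
B = 138.5·ln(30.46 − 10) − 305.0 = 138.5·ln 20.46 − 305.0 = 138.5·3.0185 − 305.0 = 113.058.
Rounded: (255, 179, 113).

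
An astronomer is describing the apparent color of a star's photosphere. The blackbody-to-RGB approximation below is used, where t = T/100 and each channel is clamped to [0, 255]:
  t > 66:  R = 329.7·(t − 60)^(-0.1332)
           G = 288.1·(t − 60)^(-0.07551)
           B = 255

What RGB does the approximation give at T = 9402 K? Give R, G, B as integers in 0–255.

R=206, G=221, B=255

t = 9402/100 = 94.02; the t > 66 branch applies.
R = 329.7·(94.02 − 60)^(-0.1332) = 329.7·34.02^(-0.1332) = 329.7·0.62513 = 206.107.
G = 288.1·(94.02 − 60)^(-0.07551) = 288.1·34.02^(-0.07551) = 288.1·0.76619 = 220.740.
B = 255 by definition for t > 66.
Rounded: (206, 221, 255).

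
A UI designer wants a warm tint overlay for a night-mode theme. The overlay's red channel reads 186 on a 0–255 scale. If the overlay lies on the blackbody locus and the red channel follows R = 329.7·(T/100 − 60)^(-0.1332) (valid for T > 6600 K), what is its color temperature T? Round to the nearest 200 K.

(t − 60)^(-0.1332) = 186/329.7 = 0.56415.
t − 60 = 0.56415^(1/-0.1332) = 0.56415^(-7.508) = 73.521, so t = 133.521.
T = 100·t = 13352 K → 13400 K to the nearest 200 K.

13400 K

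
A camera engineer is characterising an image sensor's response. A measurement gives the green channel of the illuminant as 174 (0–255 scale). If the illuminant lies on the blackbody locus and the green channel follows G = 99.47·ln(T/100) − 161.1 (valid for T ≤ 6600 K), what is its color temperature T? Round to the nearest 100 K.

2900 K

ln t = (174 + 161.1) / 99.47 = 3.3689.
t = e^3.3689 = 29.045.
T = 100·t = 2905 K → 2900 K to the nearest 100 K.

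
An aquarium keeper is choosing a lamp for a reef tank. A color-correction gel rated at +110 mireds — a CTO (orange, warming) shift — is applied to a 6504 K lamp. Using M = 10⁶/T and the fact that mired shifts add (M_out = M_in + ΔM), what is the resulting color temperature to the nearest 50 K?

3800 K

M_in = 10⁶/6504 = 153.75 mireds.
M_out = 153.75 + (+110) = 263.75 mireds.
T_out = 10⁶/263.75 = 3791.4 K → 3800 K.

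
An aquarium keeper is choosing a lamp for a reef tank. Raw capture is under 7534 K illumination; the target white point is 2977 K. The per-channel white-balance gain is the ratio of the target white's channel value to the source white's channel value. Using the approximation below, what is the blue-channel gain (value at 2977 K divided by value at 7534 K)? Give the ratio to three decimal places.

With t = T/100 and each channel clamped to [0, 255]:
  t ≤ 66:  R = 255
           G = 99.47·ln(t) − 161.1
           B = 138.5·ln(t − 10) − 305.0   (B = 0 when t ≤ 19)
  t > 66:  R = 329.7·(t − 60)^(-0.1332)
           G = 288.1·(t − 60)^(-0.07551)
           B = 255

0.425

At 7534 K (t = 75.34):
  B = 255 by definition for t > 66.
At 2977 K (t = 29.77):
  B = 138.5·ln(29.77 − 10) − 305.0 = 138.5·ln 19.77 − 305.0 = 138.5·2.9842 − 305.0 = 108.307.
Gain = 108.307 / 255.000 = 0.4247 → 0.425.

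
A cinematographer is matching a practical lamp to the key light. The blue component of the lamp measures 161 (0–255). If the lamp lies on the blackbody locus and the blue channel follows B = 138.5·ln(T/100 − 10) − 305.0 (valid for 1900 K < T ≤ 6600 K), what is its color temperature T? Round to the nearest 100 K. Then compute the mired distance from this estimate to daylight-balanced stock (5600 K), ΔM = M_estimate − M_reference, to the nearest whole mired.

ln(t − 10) = (161 + 305.0) / 138.5 = 3.3646.
t − 10 = e^3.3646 = 28.923, so t = 38.923.
T = 100·t = 3892 K → 3900 K to the nearest 100 K.
M_estimate = 10⁶/3900 = 256.41; M_reference = 10⁶/5600 = 178.57.
ΔM = 256.41 − 178.57 = 77.84 → +78 mireds.

+78 mireds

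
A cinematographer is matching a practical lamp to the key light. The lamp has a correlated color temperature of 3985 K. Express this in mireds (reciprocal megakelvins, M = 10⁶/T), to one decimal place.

M = 10⁶ / 3985 = 250.941 → 250.9 mireds.

250.9 mireds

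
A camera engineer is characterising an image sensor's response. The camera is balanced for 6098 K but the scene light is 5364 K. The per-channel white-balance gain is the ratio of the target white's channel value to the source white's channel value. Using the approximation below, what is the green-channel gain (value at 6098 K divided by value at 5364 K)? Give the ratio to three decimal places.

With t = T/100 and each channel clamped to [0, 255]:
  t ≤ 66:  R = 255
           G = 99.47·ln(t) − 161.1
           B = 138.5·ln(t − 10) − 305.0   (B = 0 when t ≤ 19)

1.054

At 5364 K (t = 53.64):
  G = 99.47·ln 53.64 − 161.1 = 99.47·3.9823 − 161.1 = 235.019.
At 6098 K (t = 60.98):
  G = 99.47·ln 60.98 − 161.1 = 99.47·4.1105 − 161.1 = 247.776.
Gain = 247.776 / 235.019 = 1.0543 → 1.054.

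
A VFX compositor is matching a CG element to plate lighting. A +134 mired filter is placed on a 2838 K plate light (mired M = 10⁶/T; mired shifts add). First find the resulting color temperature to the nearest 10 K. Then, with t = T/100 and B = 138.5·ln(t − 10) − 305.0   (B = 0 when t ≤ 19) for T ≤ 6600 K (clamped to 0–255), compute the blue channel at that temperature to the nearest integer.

M_in = 10⁶/2838 = 352.36; M_out = 352.36 + (+134) = 486.36.
T_out = 10⁶/486.36 = 2056.1 K → 2060 K; t = 20.6.
B = 138.5·ln(20.6 − 10) − 305.0 = 138.5·ln 10.6 − 305.0 = 138.5·2.3609 − 305.0 = 21.978.
Rounded: 22.

22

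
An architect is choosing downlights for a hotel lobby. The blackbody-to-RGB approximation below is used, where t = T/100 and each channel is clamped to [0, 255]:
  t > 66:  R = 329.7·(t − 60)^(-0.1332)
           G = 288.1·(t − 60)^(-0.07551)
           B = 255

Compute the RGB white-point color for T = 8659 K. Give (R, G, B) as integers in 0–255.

(213, 225, 255)

t = 8659/100 = 86.59; the t > 66 branch applies.
R = 329.7·(86.59 − 60)^(-0.1332) = 329.7·26.59^(-0.1332) = 329.7·0.64599 = 212.984.
G = 288.1·(86.59 − 60)^(-0.07551) = 288.1·26.59^(-0.07551) = 288.1·0.78058 = 224.886.
B = 255 by definition for t > 66.
Rounded: (213, 225, 255).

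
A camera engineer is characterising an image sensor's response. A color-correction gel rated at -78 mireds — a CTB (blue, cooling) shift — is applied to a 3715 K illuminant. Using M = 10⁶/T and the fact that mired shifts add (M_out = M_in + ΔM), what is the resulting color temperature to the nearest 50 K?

M_in = 10⁶/3715 = 269.18 mireds.
M_out = 269.18 + (-78) = 191.18 mireds.
T_out = 10⁶/191.18 = 5230.7 K → 5250 K.

5250 K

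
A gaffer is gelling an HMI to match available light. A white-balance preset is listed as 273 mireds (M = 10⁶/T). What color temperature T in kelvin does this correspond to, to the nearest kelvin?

3663 K

T = 10⁶ / 273 = 3663.00 K → 3663 K.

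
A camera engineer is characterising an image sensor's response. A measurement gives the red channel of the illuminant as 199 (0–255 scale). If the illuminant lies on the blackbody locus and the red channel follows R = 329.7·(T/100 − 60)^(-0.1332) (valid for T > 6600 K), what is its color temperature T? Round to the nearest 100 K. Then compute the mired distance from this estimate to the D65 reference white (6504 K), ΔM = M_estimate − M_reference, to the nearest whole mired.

-58 mireds

(t − 60)^(-0.1332) = 199/329.7 = 0.60358.
t − 60 = 0.60358^(1/-0.1332) = 0.60358^(-7.508) = 44.273, so t = 104.273.
T = 100·t = 10427 K → 10400 K to the nearest 100 K.
M_estimate = 10⁶/10400 = 96.15; M_reference = 10⁶/6504 = 153.75.
ΔM = 96.15 − 153.75 = -57.60 → -58 mireds.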